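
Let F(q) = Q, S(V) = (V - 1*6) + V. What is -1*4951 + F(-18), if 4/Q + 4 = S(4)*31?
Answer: -143577/29 ≈ -4950.9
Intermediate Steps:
S(V) = -6 + 2*V (S(V) = (V - 6) + V = (-6 + V) + V = -6 + 2*V)
Q = 2/29 (Q = 4/(-4 + (-6 + 2*4)*31) = 4/(-4 + (-6 + 8)*31) = 4/(-4 + 2*31) = 4/(-4 + 62) = 4/58 = 4*(1/58) = 2/29 ≈ 0.068966)
F(q) = 2/29
-1*4951 + F(-18) = -1*4951 + 2/29 = -4951 + 2/29 = -143577/29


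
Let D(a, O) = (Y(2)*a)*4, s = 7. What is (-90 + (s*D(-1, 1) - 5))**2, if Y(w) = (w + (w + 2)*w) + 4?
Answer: 237169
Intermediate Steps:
Y(w) = 4 + w + w*(2 + w) (Y(w) = (w + (2 + w)*w) + 4 = (w + w*(2 + w)) + 4 = 4 + w + w*(2 + w))
D(a, O) = 56*a (D(a, O) = ((4 + 2**2 + 3*2)*a)*4 = ((4 + 4 + 6)*a)*4 = (14*a)*4 = 56*a)
(-90 + (s*D(-1, 1) - 5))**2 = (-90 + (7*(56*(-1)) - 5))**2 = (-90 + (7*(-56) - 5))**2 = (-90 + (-392 - 5))**2 = (-90 - 397)**2 = (-487)**2 = 237169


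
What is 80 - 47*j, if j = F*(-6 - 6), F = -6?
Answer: -3304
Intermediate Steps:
j = 72 (j = -6*(-6 - 6) = -6*(-12) = 72)
80 - 47*j = 80 - 47*72 = 80 - 3384 = -3304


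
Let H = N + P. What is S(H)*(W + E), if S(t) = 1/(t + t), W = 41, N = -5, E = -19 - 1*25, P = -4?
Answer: ⅙ ≈ 0.16667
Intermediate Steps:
E = -44 (E = -19 - 25 = -44)
H = -9 (H = -5 - 4 = -9)
S(t) = 1/(2*t)
S(H)*(W + E) = ((½)/(-9))*(41 - 44) = ((½)*(-⅑))*(-3) = -1/18*(-3) = ⅙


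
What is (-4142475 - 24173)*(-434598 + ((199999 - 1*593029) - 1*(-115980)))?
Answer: 2965186715904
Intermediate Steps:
(-4142475 - 24173)*(-434598 + ((199999 - 1*593029) - 1*(-115980))) = -4166648*(-434598 + ((199999 - 593029) + 115980)) = -4166648*(-434598 + (-393030 + 115980)) = -4166648*(-434598 - 277050) = -4166648*(-711648) = 2965186715904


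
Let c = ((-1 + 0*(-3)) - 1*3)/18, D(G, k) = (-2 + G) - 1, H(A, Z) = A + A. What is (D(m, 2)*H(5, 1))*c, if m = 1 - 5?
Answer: 140/9 ≈ 15.556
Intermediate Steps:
H(A, Z) = 2*A
m = -4
D(G, k) = -3 + G
c = -2/9 (c = ((-1 + 0) - 3)*(1/18) = (-1 - 3)*(1/18) = -4*1/18 = -2/9 ≈ -0.22222)
(D(m, 2)*H(5, 1))*c = ((-3 - 4)*(2*5))*(-2/9) = -7*10*(-2/9) = -70*(-2/9) = 140/9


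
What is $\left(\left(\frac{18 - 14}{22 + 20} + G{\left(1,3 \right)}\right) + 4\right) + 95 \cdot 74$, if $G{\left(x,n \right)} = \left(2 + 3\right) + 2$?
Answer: $\frac{147863}{21} \approx 7041.1$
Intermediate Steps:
$G{\left(x,n \right)} = 7$ ($G{\left(x,n \right)} = 5 + 2 = 7$)
$\left(\left(\frac{18 - 14}{22 + 20} + G{\left(1,3 \right)}\right) + 4\right) + 95 \cdot 74 = \left(\left(\frac{18 - 14}{22 + 20} + 7\right) + 4\right) + 95 \cdot 74 = \left(\left(\frac{4}{42} + 7\right) + 4\right) + 7030 = \left(\left(4 \cdot \frac{1}{42} + 7\right) + 4\right) + 7030 = \left(\left(\frac{2}{21} + 7\right) + 4\right) + 7030 = \left(\frac{149}{21} + 4\right) + 7030 = \frac{233}{21} + 7030 = \frac{147863}{21}$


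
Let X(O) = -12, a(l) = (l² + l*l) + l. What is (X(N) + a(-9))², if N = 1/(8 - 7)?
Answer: 19881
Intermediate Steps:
a(l) = l + 2*l² (a(l) = (l² + l²) + l = 2*l² + l = l + 2*l²)
N = 1 (N = 1/1 = 1)
(X(N) + a(-9))² = (-12 - 9*(1 + 2*(-9)))² = (-12 - 9*(1 - 18))² = (-12 - 9*(-17))² = (-12 + 153)² = 141² = 19881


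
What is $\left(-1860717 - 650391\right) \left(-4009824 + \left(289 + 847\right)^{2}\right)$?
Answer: $6828526295424$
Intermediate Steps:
$\left(-1860717 - 650391\right) \left(-4009824 + \left(289 + 847\right)^{2}\right) = - 2511108 \left(-4009824 + 1136^{2}\right) = - 2511108 \left(-4009824 + 1290496\right) = \left(-2511108\right) \left(-2719328\right) = 6828526295424$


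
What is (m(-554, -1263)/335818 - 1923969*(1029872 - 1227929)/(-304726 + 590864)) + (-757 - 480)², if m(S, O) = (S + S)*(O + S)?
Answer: 137500132877575779/48045145442 ≈ 2.8619e+6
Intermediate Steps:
m(S, O) = 2*S*(O + S) (m(S, O) = (2*S)*(O + S) = 2*S*(O + S))
(m(-554, -1263)/335818 - 1923969*(1029872 - 1227929)/(-304726 + 590864)) + (-757 - 480)² = ((2*(-554)*(-1263 - 554))/335818 - 1923969*(1029872 - 1227929)/(-304726 + 590864)) + (-757 - 480)² = ((2*(-554)*(-1817))*(1/335818) - 1923969/(286138/(-198057))) + (-1237)² = (2013236*(1/335818) - 1923969/(286138*(-1/198057))) + 1530169 = (1006618/167909 - 1923969/(-286138/198057)) + 1530169 = (1006618/167909 - 1923969*(-198057/286138)) + 1530169 = (1006618/167909 + 381055528233/286138) + 1530169 = 63982940721736081/48045145442 + 1530169 = 137500132877575779/48045145442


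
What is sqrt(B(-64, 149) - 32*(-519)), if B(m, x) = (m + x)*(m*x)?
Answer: 4*I*sqrt(49622) ≈ 891.04*I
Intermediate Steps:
B(m, x) = m*x*(m + x)
sqrt(B(-64, 149) - 32*(-519)) = sqrt(-64*149*(-64 + 149) - 32*(-519)) = sqrt(-64*149*85 + 16608) = sqrt(-810560 + 16608) = sqrt(-793952) = 4*I*sqrt(49622)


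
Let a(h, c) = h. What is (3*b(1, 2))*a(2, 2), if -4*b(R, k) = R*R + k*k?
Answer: -15/2 ≈ -7.5000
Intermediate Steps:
b(R, k) = -R²/4 - k²/4 (b(R, k) = -(R*R + k*k)/4 = -(R² + k²)/4 = -R²/4 - k²/4)
(3*b(1, 2))*a(2, 2) = (3*(-¼*1² - ¼*2²))*2 = (3*(-¼*1 - ¼*4))*2 = (3*(-¼ - 1))*2 = (3*(-5/4))*2 = -15/4*2 = -15/2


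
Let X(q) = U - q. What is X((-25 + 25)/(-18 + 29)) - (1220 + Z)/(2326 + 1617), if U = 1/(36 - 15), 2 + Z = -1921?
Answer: 18706/82803 ≈ 0.22591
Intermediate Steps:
Z = -1923 (Z = -2 - 1921 = -1923)
U = 1/21 ≈ 0.047619
X(q) = 1/21 - q
X((-25 + 25)/(-18 + 29)) - (1220 + Z)/(2326 + 1617) = (1/21 - (-25 + 25)/(-18 + 29)) - (1220 - 1923)/(2326 + 1617) = (1/21 - 0/11) - (-703)/3943 = (1/21 - 1*0) - 1*(-703/3943) = (1/21 + 0) + 703/3943 = 1/21 + 703/3943 = 18706/82803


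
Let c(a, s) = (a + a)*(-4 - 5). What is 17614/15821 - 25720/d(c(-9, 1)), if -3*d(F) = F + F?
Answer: 102204608/427167 ≈ 239.26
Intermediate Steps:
c(a, s) = -18*a (c(a, s) = (2*a)*(-9) = -18*a)
d(F) = -2*F/3 (d(F) = -(F + F)/3 = -2*F/3)
17614/15821 - 25720/d(c(-9, 1)) = 17614/15821 - 25720/((-(-12)*(-9))) = 17614*(1/15821) - 25720/((-2/3*162)) = 17614/15821 - 25720/(-108) = 17614/15821 - 25720*(-1/108) = 17614/15821 + 6430/27 = 102204608/427167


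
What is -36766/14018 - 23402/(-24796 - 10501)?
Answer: -484840133/247396673 ≈ -1.9598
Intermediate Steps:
-36766/14018 - 23402/(-24796 - 10501) = -36766*1/14018 - 23402/(-35297) = -18383/7009 - 23402*(-1/35297) = -18383/7009 + 23402/35297 = -484840133/247396673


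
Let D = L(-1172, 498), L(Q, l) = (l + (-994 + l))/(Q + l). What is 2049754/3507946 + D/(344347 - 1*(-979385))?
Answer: 457195254330895/782443293098532 ≈ 0.58432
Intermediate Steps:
L(Q, l) = (-994 + 2*l)/(Q + l)
D = -1/337 (D = 2*(-497 + 498)/(-1172 + 498) = 2*1/(-674) = 2*(-1/674)*1 = -1/337 ≈ -0.0029674)
2049754/3507946 + D/(344347 - 1*(-979385)) = 2049754/3507946 - 1/(337*(344347 - 1*(-979385))) = 2049754*(1/3507946) - 1/(337*(344347 + 979385)) = 1024877/1753973 - 1/337/1323732 = 1024877/1753973 - 1/337*1/1323732 = 1024877/1753973 - 1/446097684 = 457195254330895/782443293098532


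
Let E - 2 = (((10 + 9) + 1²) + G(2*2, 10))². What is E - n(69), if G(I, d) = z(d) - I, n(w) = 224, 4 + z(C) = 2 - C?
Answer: -206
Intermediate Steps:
z(C) = -2 - C (z(C) = -4 + (2 - C) = -2 - C)
G(I, d) = -2 - I - d (G(I, d) = (-2 - d) - I = -2 - I - d)
E = 18 (E = 2 + (((10 + 9) + 1²) + (-2 - 2*2 - 1*10))² = 2 + ((19 + 1) + (-2 - 1*4 - 10))² = 2 + (20 + (-2 - 4 - 10))² = 2 + (20 - 16)² = 2 + 4² = 2 + 16 = 18)
E - n(69) = 18 - 1*224 = 18 - 224 = -206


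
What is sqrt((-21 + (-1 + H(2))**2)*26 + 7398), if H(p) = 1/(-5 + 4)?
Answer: 2*sqrt(1739) ≈ 83.403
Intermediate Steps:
H(p) = -1 (H(p) = 1/(-1) = -1)
sqrt((-21 + (-1 + H(2))**2)*26 + 7398) = sqrt((-21 + (-1 - 1)**2)*26 + 7398) = sqrt((-21 + (-2)**2)*26 + 7398) = sqrt((-21 + 4)*26 + 7398) = sqrt(-17*26 + 7398) = sqrt(-442 + 7398) = sqrt(6956) = 2*sqrt(1739)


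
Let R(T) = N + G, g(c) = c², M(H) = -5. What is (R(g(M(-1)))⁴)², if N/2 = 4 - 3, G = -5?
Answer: 6561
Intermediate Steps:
N = 2 (N = 2*(4 - 3) = 2*1 = 2)
R(T) = -3 (R(T) = 2 - 5 = -3)
(R(g(M(-1)))⁴)² = ((-3)⁴)² = 81² = 6561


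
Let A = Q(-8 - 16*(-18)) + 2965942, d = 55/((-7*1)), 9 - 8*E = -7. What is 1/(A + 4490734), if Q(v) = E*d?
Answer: 7/52196622 ≈ 1.3411e-7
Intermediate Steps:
E = 2 (E = 9/8 - ⅛*(-7) = 9/8 + 7/8 = 2)
d = -55/7 (d = 55/(-7) = 55*(-⅐) = -55/7 ≈ -7.8571)
Q(v) = -110/7 (Q(v) = 2*(-55/7) = -110/7)
A = 20761484/7 (A = -110/7 + 2965942 = 20761484/7 ≈ 2.9659e+6)
1/(A + 4490734) = 1/(20761484/7 + 4490734) = 1/(52196622/7) = 7/52196622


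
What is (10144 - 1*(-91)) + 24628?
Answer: 34863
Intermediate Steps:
(10144 - 1*(-91)) + 24628 = (10144 + 91) + 24628 = 10235 + 24628 = 34863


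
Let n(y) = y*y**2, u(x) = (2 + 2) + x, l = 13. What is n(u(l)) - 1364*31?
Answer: -37371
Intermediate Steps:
u(x) = 4 + x
n(y) = y**3
n(u(l)) - 1364*31 = (4 + 13)**3 - 1364*31 = 17**3 - 1*42284 = 4913 - 42284 = -37371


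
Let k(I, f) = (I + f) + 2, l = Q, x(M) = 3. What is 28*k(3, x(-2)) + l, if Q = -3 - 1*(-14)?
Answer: 235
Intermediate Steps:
Q = 11 (Q = -3 + 14 = 11)
l = 11
k(I, f) = 2 + I + f
28*k(3, x(-2)) + l = 28*(2 + 3 + 3) + 11 = 28*8 + 11 = 224 + 11 = 235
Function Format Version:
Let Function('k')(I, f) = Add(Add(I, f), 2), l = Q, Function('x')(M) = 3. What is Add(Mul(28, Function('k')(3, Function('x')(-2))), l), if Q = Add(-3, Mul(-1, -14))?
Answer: 235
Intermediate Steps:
Q = 11 (Q = Add(-3, 14) = 11)
l = 11
Function('k')(I, f) = Add(2, I, f)
Add(Mul(28, Function('k')(3, Function('x')(-2))), l) = Add(Mul(28, Add(2, 3, 3)), 11) = Add(Mul(28, 8), 11) = Add(224, 11) = 235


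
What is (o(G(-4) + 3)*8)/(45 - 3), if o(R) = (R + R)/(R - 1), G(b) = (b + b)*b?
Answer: 20/51 ≈ 0.39216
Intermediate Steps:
G(b) = 2*b² (G(b) = (2*b)*b = 2*b²)
o(R) = 2*R/(-1 + R) (o(R) = (2*R)/(-1 + R) = 2*R/(-1 + R))
(o(G(-4) + 3)*8)/(45 - 3) = ((2*(2*(-4)² + 3)/(-1 + (2*(-4)² + 3)))*8)/(45 - 3) = ((2*(2*16 + 3)/(-1 + (2*16 + 3)))*8)/42 = ((2*(32 + 3)/(-1 + (32 + 3)))*8)*(1/42) = ((2*35/(-1 + 35))*8)*(1/42) = ((2*35/34)*8)*(1/42) = ((2*35*(1/34))*8)*(1/42) = ((35/17)*8)*(1/42) = (280/17)*(1/42) = 20/51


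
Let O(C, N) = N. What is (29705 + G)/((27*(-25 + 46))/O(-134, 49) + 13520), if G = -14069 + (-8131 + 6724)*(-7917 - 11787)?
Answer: 194174148/94721 ≈ 2050.0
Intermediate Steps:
G = 27709459 (G = -14069 - 1407*(-19704) = -14069 + 27723528 = 27709459)
(29705 + G)/((27*(-25 + 46))/O(-134, 49) + 13520) = (29705 + 27709459)/((27*(-25 + 46))/49 + 13520) = 27739164/((27*21)*(1/49) + 13520) = 27739164/(567*(1/49) + 13520) = 27739164/(81/7 + 13520) = 27739164/(94721/7) = 27739164*(7/94721) = 194174148/94721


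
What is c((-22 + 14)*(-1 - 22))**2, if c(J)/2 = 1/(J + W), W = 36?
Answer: 1/12100 ≈ 8.2645e-5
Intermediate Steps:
c(J) = 2/(36 + J) (c(J) = 2/(J + 36) = 2/(36 + J))
c((-22 + 14)*(-1 - 22))**2 = (2/(36 + (-22 + 14)*(-1 - 22)))**2 = (2/(36 - 8*(-23)))**2 = (2/(36 + 184))**2 = (2/220)**2 = (2*(1/220))**2 = (1/110)**2 = 1/12100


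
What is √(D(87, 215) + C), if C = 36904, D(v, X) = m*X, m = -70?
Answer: 7*√446 ≈ 147.83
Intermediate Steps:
D(v, X) = -70*X
√(D(87, 215) + C) = √(-70*215 + 36904) = √(-15050 + 36904) = √21854 = 7*√446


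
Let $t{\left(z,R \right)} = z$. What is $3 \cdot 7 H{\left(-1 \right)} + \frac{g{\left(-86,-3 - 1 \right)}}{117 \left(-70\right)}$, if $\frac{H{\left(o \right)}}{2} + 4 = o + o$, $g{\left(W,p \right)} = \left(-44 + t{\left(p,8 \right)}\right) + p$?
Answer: $- \frac{79378}{315} \approx -251.99$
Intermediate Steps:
$g{\left(W,p \right)} = -44 + 2 p$ ($g{\left(W,p \right)} = \left(-44 + p\right) + p = -44 + 2 p$)
$H{\left(o \right)} = -8 + 4 o$ ($H{\left(o \right)} = -8 + 2 \left(o + o\right) = -8 + 2 \cdot 2 o = -8 + 4 o$)
$3 \cdot 7 H{\left(-1 \right)} + \frac{g{\left(-86,-3 - 1 \right)}}{117 \left(-70\right)} = 3 \cdot 7 \left(-8 + 4 \left(-1\right)\right) + \frac{-44 + 2 \left(-3 - 1\right)}{117 \left(-70\right)} = 21 \left(-8 - 4\right) + \frac{-44 + 2 \left(-3 - 1\right)}{-8190} = 21 \left(-12\right) + \left(-44 + 2 \left(-4\right)\right) \left(- \frac{1}{8190}\right) = -252 + \left(-44 - 8\right) \left(- \frac{1}{8190}\right) = -252 - - \frac{2}{315} = -252 + \frac{2}{315} = - \frac{79378}{315}$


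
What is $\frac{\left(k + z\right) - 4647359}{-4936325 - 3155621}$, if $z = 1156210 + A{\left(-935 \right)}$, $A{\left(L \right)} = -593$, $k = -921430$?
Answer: $\frac{2206586}{4045973} \approx 0.54538$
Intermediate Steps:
$z = 1155617$ ($z = 1156210 - 593 = 1155617$)
$\frac{\left(k + z\right) - 4647359}{-4936325 - 3155621} = \frac{\left(-921430 + 1155617\right) - 4647359}{-4936325 - 3155621} = \frac{234187 - 4647359}{-8091946} = \left(-4413172\right) \left(- \frac{1}{8091946}\right) = \frac{2206586}{4045973}$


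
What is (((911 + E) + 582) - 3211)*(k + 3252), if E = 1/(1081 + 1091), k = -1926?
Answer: -824660395/362 ≈ -2.2781e+6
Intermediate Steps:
E = 1/2172 ≈ 0.00046040
(((911 + E) + 582) - 3211)*(k + 3252) = (((911 + 1/2172) + 582) - 3211)*(-1926 + 3252) = ((1978693/2172 + 582) - 3211)*1326 = (3242797/2172 - 3211)*1326 = -3731495/2172*1326 = -824660395/362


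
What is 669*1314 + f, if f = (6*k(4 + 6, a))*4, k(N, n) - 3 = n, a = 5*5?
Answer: 879738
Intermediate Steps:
a = 25
k(N, n) = 3 + n
f = 672 (f = (6*(3 + 25))*4 = (6*28)*4 = 168*4 = 672)
669*1314 + f = 669*1314 + 672 = 879066 + 672 = 879738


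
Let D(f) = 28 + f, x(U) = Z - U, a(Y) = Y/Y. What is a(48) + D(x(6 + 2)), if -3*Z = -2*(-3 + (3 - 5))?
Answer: 53/3 ≈ 17.667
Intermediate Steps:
Z = -10/3 (Z = -(-2)*(-3 + (3 - 5))/3 = -(-2)*(-3 - 2)/3 = -(-2)*(-5)/3 = -⅓*10 = -10/3 ≈ -3.3333)
a(Y) = 1
x(U) = -10/3 - U
a(48) + D(x(6 + 2)) = 1 + (28 + (-10/3 - (6 + 2))) = 1 + (28 + (-10/3 - 1*8)) = 1 + (28 + (-10/3 - 8)) = 1 + (28 - 34/3) = 1 + 50/3 = 53/3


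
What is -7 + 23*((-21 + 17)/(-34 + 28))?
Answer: 25/3 ≈ 8.3333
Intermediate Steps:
-7 + 23*((-21 + 17)/(-34 + 28)) = -7 + 23*(-4/(-6)) = -7 + 23*(-4*(-1/6)) = -7 + 23*(2/3) = -7 + 46/3 = 25/3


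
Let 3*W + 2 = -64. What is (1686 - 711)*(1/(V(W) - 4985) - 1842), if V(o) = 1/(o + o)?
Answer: -393925511850/219341 ≈ -1.7960e+6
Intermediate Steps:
W = -22 (W = -⅔ + (⅓)*(-64) = -⅔ - 64/3 = -22)
V(o) = 1/(2*o)
(1686 - 711)*(1/(V(W) - 4985) - 1842) = (1686 - 711)*(1/((½)/(-22) - 4985) - 1842) = 975*(1/((½)*(-1/22) - 4985) - 1842) = 975*(1/(-1/44 - 4985) - 1842) = 975*(1/(-219341/44) - 1842) = 975*(-44/219341 - 1842) = 975*(-404026166/219341) = -393925511850/219341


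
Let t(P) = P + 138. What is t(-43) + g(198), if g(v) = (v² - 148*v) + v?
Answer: 10193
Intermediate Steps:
t(P) = 138 + P
g(v) = v² - 147*v
t(-43) + g(198) = (138 - 43) + 198*(-147 + 198) = 95 + 198*51 = 95 + 10098 = 10193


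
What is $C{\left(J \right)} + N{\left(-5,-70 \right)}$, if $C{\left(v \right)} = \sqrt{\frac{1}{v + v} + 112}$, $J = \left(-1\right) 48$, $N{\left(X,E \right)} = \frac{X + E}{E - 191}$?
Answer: $\frac{25}{87} + \frac{\sqrt{64506}}{24} \approx 10.87$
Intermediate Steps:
$N{\left(X,E \right)} = \frac{E + X}{-191 + E}$
$J = -48$
$C{\left(v \right)} = \sqrt{112 + \frac{1}{2 v}}$ ($C{\left(v \right)} = \sqrt{\frac{1}{2 v} + 112} = \sqrt{112 + \frac{1}{2 v}}$)
$C{\left(J \right)} + N{\left(-5,-70 \right)} = \frac{\sqrt{448 + \frac{2}{-48}}}{2} + \frac{-70 - 5}{-191 - 70} = \frac{\sqrt{448 + 2 \left(- \frac{1}{48}\right)}}{2} + \frac{1}{-261} \left(-75\right) = \frac{\sqrt{448 - \frac{1}{24}}}{2} - - \frac{25}{87} = \frac{\sqrt{\frac{10751}{24}}}{2} + \frac{25}{87} = \frac{\frac{1}{12} \sqrt{64506}}{2} + \frac{25}{87} = \frac{\sqrt{64506}}{24} + \frac{25}{87} = \frac{25}{87} + \frac{\sqrt{64506}}{24}$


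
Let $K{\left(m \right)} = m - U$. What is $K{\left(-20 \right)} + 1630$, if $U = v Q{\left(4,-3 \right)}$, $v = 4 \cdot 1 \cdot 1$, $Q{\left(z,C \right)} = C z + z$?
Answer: $1642$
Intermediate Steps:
$Q{\left(z,C \right)} = z + C z$
$v = 4$ ($v = 4 \cdot 1 = 4$)
$U = -32$ ($U = 4 \cdot 4 \left(1 - 3\right) = 4 \cdot 4 \left(-2\right) = 4 \left(-8\right) = -32$)
$K{\left(m \right)} = 32 + m$ ($K{\left(m \right)} = m - -32 = m + 32 = 32 + m$)
$K{\left(-20 \right)} + 1630 = \left(32 - 20\right) + 1630 = 12 + 1630 = 1642$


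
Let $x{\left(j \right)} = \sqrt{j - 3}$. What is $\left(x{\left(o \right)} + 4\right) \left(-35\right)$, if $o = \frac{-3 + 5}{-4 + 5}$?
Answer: $-140 - 35 i \approx -140.0 - 35.0 i$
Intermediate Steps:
$o = 2$ ($o = \frac{2}{1} = 2 \cdot 1 = 2$)
$x{\left(j \right)} = \sqrt{-3 + j}$
$\left(x{\left(o \right)} + 4\right) \left(-35\right) = \left(\sqrt{-3 + 2} + 4\right) \left(-35\right) = \left(\sqrt{-1} + 4\right) \left(-35\right) = \left(i + 4\right) \left(-35\right) = \left(4 + i\right) \left(-35\right) = -140 - 35 i$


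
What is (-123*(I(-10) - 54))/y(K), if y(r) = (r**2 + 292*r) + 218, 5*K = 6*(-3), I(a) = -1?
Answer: -169125/20506 ≈ -8.2476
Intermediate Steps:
K = -18/5 (K = (6*(-3))/5 = (1/5)*(-18) = -18/5 ≈ -3.6000)
y(r) = 218 + r**2 + 292*r
(-123*(I(-10) - 54))/y(K) = (-123*(-1 - 54))/(218 + (-18/5)**2 + 292*(-18/5)) = (-123*(-55))/(218 + 324/25 - 5256/5) = 6765/(-20506/25) = 6765*(-25/20506) = -169125/20506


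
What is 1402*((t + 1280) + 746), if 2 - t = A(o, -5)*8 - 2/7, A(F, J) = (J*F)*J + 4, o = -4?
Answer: 27442748/7 ≈ 3.9204e+6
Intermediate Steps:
A(F, J) = 4 + F*J**2 (A(F, J) = (F*J)*J + 4 = F*J**2 + 4 = 4 + F*J**2)
t = 5392/7 (t = 2 - ((4 - 4*(-5)**2)*8 - 2/7) = 2 - ((4 - 4*25)*8 - 2*1/7) = 2 - ((4 - 100)*8 - 2/7) = 2 - (-96*8 - 2/7) = 2 - (-768 - 2/7) = 2 - 1*(-5378/7) = 2 + 5378/7 = 5392/7 ≈ 770.29)
1402*((t + 1280) + 746) = 1402*((5392/7 + 1280) + 746) = 1402*(14352/7 + 746) = 1402*(19574/7) = 27442748/7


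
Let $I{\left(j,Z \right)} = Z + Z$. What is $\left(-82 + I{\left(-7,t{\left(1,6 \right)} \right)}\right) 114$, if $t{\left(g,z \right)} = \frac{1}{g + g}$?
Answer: $-9234$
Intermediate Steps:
$t{\left(g,z \right)} = \frac{1}{2 g}$
$I{\left(j,Z \right)} = 2 Z$
$\left(-82 + I{\left(-7,t{\left(1,6 \right)} \right)}\right) 114 = \left(-82 + 2 \frac{1}{2 \cdot 1}\right) 114 = \left(-82 + 2 \cdot \frac{1}{2} \cdot 1\right) 114 = \left(-82 + 2 \cdot \frac{1}{2}\right) 114 = \left(-82 + 1\right) 114 = \left(-81\right) 114 = -9234$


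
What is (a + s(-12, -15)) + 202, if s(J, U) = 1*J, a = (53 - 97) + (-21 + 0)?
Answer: 125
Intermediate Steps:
a = -65 (a = -44 - 21 = -65)
s(J, U) = J
(a + s(-12, -15)) + 202 = (-65 - 12) + 202 = -77 + 202 = 125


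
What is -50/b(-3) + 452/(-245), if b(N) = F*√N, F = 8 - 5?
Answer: -452/245 + 50*I*√3/9 ≈ -1.8449 + 9.6225*I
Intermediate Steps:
F = 3
b(N) = 3*√N
-50/b(-3) + 452/(-245) = -50*(-I*√3/9) + 452/(-245) = -50*(-I*√3/9) + 452*(-1/245) = -50*(-I*√3/9) - 452/245 = -(-50)*I*√3/9 - 452/245 = 50*I*√3/9 - 452/245 = -452/245 + 50*I*√3/9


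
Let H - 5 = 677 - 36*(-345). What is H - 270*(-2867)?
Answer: 787192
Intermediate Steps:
H = 13102 (H = 5 + (677 - 36*(-345)) = 5 + (677 + 12420) = 5 + 13097 = 13102)
H - 270*(-2867) = 13102 - 270*(-2867) = 13102 + 774090 = 787192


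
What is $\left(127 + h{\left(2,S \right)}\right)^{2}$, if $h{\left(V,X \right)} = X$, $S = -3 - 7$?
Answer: $13689$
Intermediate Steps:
$S = -10$ ($S = -3 - 7 = -10$)
$\left(127 + h{\left(2,S \right)}\right)^{2} = \left(127 - 10\right)^{2} = 117^{2} = 13689$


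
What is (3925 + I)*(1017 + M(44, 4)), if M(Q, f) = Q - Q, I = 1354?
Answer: 5368743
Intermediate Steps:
M(Q, f) = 0
(3925 + I)*(1017 + M(44, 4)) = (3925 + 1354)*(1017 + 0) = 5279*1017 = 5368743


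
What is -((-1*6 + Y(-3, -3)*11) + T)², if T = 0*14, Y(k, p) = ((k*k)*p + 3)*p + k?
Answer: -567009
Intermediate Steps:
Y(k, p) = k + p*(3 + p*k²) (Y(k, p) = (k²*p + 3)*p + k = (p*k² + 3)*p + k = (3 + p*k²)*p + k = p*(3 + p*k²) + k = k + p*(3 + p*k²))
T = 0
-((-1*6 + Y(-3, -3)*11) + T)² = -((-1*6 + (-3 + 3*(-3) + (-3)²*(-3)²)*11) + 0)² = -((-6 + (-3 - 9 + 9*9)*11) + 0)² = -((-6 + (-3 - 9 + 81)*11) + 0)² = -((-6 + 69*11) + 0)² = -((-6 + 759) + 0)² = -(753 + 0)² = -1*753² = -1*567009 = -567009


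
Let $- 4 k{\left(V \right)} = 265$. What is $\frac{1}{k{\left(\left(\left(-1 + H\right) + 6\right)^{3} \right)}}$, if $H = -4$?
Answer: $- \frac{4}{265} \approx -0.015094$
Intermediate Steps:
$k{\left(V \right)} = - \frac{265}{4}$ ($k{\left(V \right)} = \left(- \frac{1}{4}\right) 265 = - \frac{265}{4}$)
$\frac{1}{k{\left(\left(\left(-1 + H\right) + 6\right)^{3} \right)}} = \frac{1}{- \frac{265}{4}} = - \frac{4}{265}$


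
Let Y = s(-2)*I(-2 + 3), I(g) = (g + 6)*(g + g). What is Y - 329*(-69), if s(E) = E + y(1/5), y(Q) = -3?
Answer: 22631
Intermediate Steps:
s(E) = -3 + E (s(E) = E - 3 = -3 + E)
I(g) = 2*g*(6 + g) (I(g) = (6 + g)*(2*g) = 2*g*(6 + g))
Y = -70 (Y = (-3 - 2)*(2*(-2 + 3)*(6 + (-2 + 3))) = -10*(6 + 1) = -10*7 = -5*14 = -70)
Y - 329*(-69) = -70 - 329*(-69) = -70 + 22701 = 22631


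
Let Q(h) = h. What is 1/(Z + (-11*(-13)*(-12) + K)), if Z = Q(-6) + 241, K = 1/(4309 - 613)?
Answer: -3696/5473775 ≈ -0.00067522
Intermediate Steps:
K = 1/3696 ≈ 0.00027056
Z = 235 (Z = -6 + 241 = 235)
1/(Z + (-11*(-13)*(-12) + K)) = 1/(235 + (-11*(-13)*(-12) + 1/3696)) = 1/(235 + (143*(-12) + 1/3696)) = 1/(235 + (-1716 + 1/3696)) = 1/(235 - 6342335/3696) = 1/(-5473775/3696) = -3696/5473775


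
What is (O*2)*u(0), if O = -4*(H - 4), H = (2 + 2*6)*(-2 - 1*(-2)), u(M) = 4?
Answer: 128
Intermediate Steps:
H = 0 (H = (2 + 12)*(-2 + 2) = 14*0 = 0)
O = 16 (O = -4*(0 - 4) = -4*(-4) = 16)
(O*2)*u(0) = (16*2)*4 = 32*4 = 128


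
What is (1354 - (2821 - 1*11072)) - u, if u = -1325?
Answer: 10930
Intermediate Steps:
(1354 - (2821 - 1*11072)) - u = (1354 - (2821 - 1*11072)) - 1*(-1325) = (1354 - (2821 - 11072)) + 1325 = (1354 - 1*(-8251)) + 1325 = (1354 + 8251) + 1325 = 9605 + 1325 = 10930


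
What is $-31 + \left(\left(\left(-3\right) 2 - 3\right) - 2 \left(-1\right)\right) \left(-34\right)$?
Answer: $207$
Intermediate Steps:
$-31 + \left(\left(\left(-3\right) 2 - 3\right) - 2 \left(-1\right)\right) \left(-34\right) = -31 + \left(\left(-6 - 3\right) - -2\right) \left(-34\right) = -31 + \left(-9 + 2\right) \left(-34\right) = -31 - -238 = -31 + 238 = 207$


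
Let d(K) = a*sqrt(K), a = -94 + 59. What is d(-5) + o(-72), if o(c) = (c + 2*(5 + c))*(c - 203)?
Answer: 56650 - 35*I*sqrt(5) ≈ 56650.0 - 78.262*I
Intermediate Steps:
o(c) = (-203 + c)*(10 + 3*c) (o(c) = (c + (10 + 2*c))*(-203 + c) = (10 + 3*c)*(-203 + c) = (-203 + c)*(10 + 3*c))
a = -35
d(K) = -35*sqrt(K)
d(-5) + o(-72) = -35*I*sqrt(5) + (-2030 - 599*(-72) + 3*(-72)**2) = -35*I*sqrt(5) + (-2030 + 43128 + 3*5184) = -35*I*sqrt(5) + (-2030 + 43128 + 15552) = -35*I*sqrt(5) + 56650 = 56650 - 35*I*sqrt(5)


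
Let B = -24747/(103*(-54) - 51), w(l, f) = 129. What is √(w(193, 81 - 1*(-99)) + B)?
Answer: 2*√116754142/1871 ≈ 11.550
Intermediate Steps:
B = 8249/1871 (B = -24747/(-5562 - 51) = -24747/(-5613) = -24747*(-1/5613) = 8249/1871 ≈ 4.4089)
√(w(193, 81 - 1*(-99)) + B) = √(129 + 8249/1871) = √(249608/1871) = 2*√116754142/1871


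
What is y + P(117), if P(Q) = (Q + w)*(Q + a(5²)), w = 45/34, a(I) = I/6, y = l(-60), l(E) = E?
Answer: 970827/68 ≈ 14277.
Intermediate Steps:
y = -60
a(I) = I/6 (a(I) = I*(⅙) = I/6)
w = 45/34 (w = 45*(1/34) = 45/34 ≈ 1.3235)
P(Q) = (25/6 + Q)*(45/34 + Q) (P(Q) = (Q + 45/34)*(Q + (⅙)*5²) = (45/34 + Q)*(Q + (⅙)*25) = (45/34 + Q)*(Q + 25/6) = (45/34 + Q)*(25/6 + Q) = (25/6 + Q)*(45/34 + Q))
y + P(117) = -60 + (375/68 + 117² + (280/51)*117) = -60 + (375/68 + 13689 + 10920/17) = -60 + 974907/68 = 970827/68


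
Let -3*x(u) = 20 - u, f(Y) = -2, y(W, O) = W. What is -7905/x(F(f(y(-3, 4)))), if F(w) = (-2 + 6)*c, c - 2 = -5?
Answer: 23715/32 ≈ 741.09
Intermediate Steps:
c = -3 (c = 2 - 5 = -3)
F(w) = -12 (F(w) = (-2 + 6)*(-3) = 4*(-3) = -12)
x(u) = -20/3 + u/3 (x(u) = -(20 - u)/3 = -20/3 + u/3)
-7905/x(F(f(y(-3, 4)))) = -7905/(-20/3 + (⅓)*(-12)) = -7905/(-20/3 - 4) = -7905/(-32/3) = -7905*(-3/32) = 23715/32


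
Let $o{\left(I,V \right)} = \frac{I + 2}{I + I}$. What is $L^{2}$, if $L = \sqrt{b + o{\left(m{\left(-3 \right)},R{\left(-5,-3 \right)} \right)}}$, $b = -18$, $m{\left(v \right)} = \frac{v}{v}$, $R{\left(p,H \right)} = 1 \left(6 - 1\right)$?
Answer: $- \frac{33}{2} \approx -16.5$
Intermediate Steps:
$R{\left(p,H \right)} = 5$ ($R{\left(p,H \right)} = 1 \cdot 5 = 5$)
$m{\left(v \right)} = 1$
$o{\left(I,V \right)} = \frac{2 + I}{2 I}$
$L = \frac{i \sqrt{66}}{2}$ ($L = \sqrt{-18 + \frac{2 + 1}{2 \cdot 1}} = \sqrt{-18 + \frac{1}{2} \cdot 1 \cdot 3} = \sqrt{-18 + \frac{3}{2}} = \sqrt{- \frac{33}{2}} = \frac{i \sqrt{66}}{2} \approx 4.062 i$)
$L^{2} = \left(\frac{i \sqrt{66}}{2}\right)^{2} = - \frac{33}{2}$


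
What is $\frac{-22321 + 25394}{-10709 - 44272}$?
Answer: $- \frac{3073}{54981} \approx -0.055892$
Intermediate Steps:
$\frac{-22321 + 25394}{-10709 - 44272} = \frac{3073}{-54981} = 3073 \left(- \frac{1}{54981}\right) = - \frac{3073}{54981}$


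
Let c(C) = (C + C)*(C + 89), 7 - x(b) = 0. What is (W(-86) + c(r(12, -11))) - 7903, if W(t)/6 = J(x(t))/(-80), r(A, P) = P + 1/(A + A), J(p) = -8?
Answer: -13842451/1440 ≈ -9612.8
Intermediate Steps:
x(b) = 7 (x(b) = 7 - 1*0 = 7 + 0 = 7)
r(A, P) = P + 1/(2*A)
c(C) = 2*C*(89 + C) (c(C) = (2*C)*(89 + C) = 2*C*(89 + C))
W(t) = 3/5 (W(t) = 6*(-8/(-80)) = 6*(-8*(-1/80)) = 6*(1/10) = 3/5)
(W(-86) + c(r(12, -11))) - 7903 = (3/5 + 2*(-11 + (1/2)/12)*(89 + (-11 + (1/2)/12))) - 7903 = (3/5 + 2*(-11 + (1/2)*(1/12))*(89 + (-11 + (1/2)*(1/12)))) - 7903 = (3/5 + 2*(-11 + 1/24)*(89 + (-11 + 1/24))) - 7903 = (3/5 + 2*(-263/24)*(89 - 263/24)) - 7903 = (3/5 + 2*(-263/24)*(1873/24)) - 7903 = (3/5 - 492599/288) - 7903 = -2462131/1440 - 7903 = -13842451/1440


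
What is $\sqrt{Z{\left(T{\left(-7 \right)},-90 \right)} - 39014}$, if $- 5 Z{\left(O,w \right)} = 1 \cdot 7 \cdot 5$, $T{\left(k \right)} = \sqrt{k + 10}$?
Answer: $i \sqrt{39021} \approx 197.54 i$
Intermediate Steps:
$T{\left(k \right)} = \sqrt{10 + k}$
$Z{\left(O,w \right)} = -7$ ($Z{\left(O,w \right)} = - \frac{1 \cdot 7 \cdot 5}{5} = - \frac{7 \cdot 5}{5} = \left(- \frac{1}{5}\right) 35 = -7$)
$\sqrt{Z{\left(T{\left(-7 \right)},-90 \right)} - 39014} = \sqrt{-7 - 39014} = \sqrt{-39021} = i \sqrt{39021}$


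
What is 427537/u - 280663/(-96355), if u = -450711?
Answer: 85302573758/43428258405 ≈ 1.9642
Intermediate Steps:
427537/u - 280663/(-96355) = 427537/(-450711) - 280663/(-96355) = 427537*(-1/450711) - 280663*(-1/96355) = -427537/450711 + 280663/96355 = 85302573758/43428258405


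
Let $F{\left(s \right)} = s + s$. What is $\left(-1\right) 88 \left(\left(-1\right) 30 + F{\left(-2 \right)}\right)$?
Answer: $2992$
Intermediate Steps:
$F{\left(s \right)} = 2 s$
$\left(-1\right) 88 \left(\left(-1\right) 30 + F{\left(-2 \right)}\right) = \left(-1\right) 88 \left(\left(-1\right) 30 + 2 \left(-2\right)\right) = - 88 \left(-30 - 4\right) = \left(-88\right) \left(-34\right) = 2992$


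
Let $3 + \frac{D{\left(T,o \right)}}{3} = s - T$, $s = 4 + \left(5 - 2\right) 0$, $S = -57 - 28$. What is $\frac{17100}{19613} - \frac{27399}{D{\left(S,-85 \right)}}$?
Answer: $- \frac{177654929}{1686718} \approx -105.33$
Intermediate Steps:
$S = -85$ ($S = -57 - 28 = -85$)
$s = 4$ ($s = 4 + \left(5 - 2\right) 0 = 4 + 3 \cdot 0 = 4 + 0 = 4$)
$D{\left(T,o \right)} = 3 - 3 T$ ($D{\left(T,o \right)} = -9 + 3 \left(4 - T\right) = -9 - \left(-12 + 3 T\right) = 3 - 3 T$)
$\frac{17100}{19613} - \frac{27399}{D{\left(S,-85 \right)}} = \frac{17100}{19613} - \frac{27399}{3 - -255} = 17100 \cdot \frac{1}{19613} - \frac{27399}{3 + 255} = \frac{17100}{19613} - \frac{27399}{258} = \frac{17100}{19613} - \frac{9133}{86} = - \frac{177654929}{1686718}$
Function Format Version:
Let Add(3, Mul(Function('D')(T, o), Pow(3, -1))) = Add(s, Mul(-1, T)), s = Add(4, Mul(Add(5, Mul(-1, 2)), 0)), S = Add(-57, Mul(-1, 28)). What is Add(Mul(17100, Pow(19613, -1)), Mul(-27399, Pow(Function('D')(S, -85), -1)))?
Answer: Rational(-177654929, 1686718) ≈ -105.33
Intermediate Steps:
S = -85 (S = Add(-57, -28) = -85)
s = 4 (s = Add(4, Mul(Add(5, -2), 0)) = Add(4, Mul(3, 0)) = Add(4, 0) = 4)
Function('D')(T, o) = Add(3, Mul(-3, T)) (Function('D')(T, o) = Add(-9, Mul(3, Add(4, Mul(-1, T)))) = Add(-9, Add(12, Mul(-3, T))) = Add(3, Mul(-3, T)))
Add(Mul(17100, Pow(19613, -1)), Mul(-27399, Pow(Function('D')(S, -85), -1))) = Add(Mul(17100, Pow(19613, -1)), Mul(-27399, Pow(Add(3, Mul(-3, -85)), -1))) = Add(Mul(17100, Rational(1, 19613)), Mul(-27399, Pow(Add(3, 255), -1))) = Add(Rational(17100, 19613), Mul(-27399, Pow(258, -1))) = Add(Rational(17100, 19613), Mul(-27399, Rational(1, 258))) = Add(Rational(17100, 19613), Rational(-9133, 86)) = Rational(-177654929, 1686718)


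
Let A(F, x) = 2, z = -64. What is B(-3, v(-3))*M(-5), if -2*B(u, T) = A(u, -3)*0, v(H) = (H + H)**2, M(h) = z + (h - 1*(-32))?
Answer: 0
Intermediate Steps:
M(h) = -32 + h (M(h) = -64 + (h - 1*(-32)) = -64 + (h + 32) = -64 + (32 + h) = -32 + h)
v(H) = 4*H**2 (v(H) = (2*H)**2 = 4*H**2)
B(u, T) = 0 (B(u, T) = -0 = -1/2*0 = 0)
B(-3, v(-3))*M(-5) = 0*(-32 - 5) = 0*(-37) = 0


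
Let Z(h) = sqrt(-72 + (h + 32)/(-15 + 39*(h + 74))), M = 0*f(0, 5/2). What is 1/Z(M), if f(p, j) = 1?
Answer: -3*I*sqrt(16482730)/103340 ≈ -0.11786*I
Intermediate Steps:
M = 0 (M = 0*1 = 0)
Z(h) = sqrt(-72 + (32 + h)/(2871 + 39*h)) (Z(h) = sqrt(-72 + (32 + h)/(-15 + 39*(74 + h))) = sqrt(-72 + (32 + h)/(-15 + (2886 + 39*h))) = sqrt(-72 + (32 + h)/(2871 + 39*h)))
1/Z(M) = 1/(sqrt(3)*sqrt((-206680 - 2807*0)/(957 + 13*0))/3) = 1/(sqrt(3)*sqrt((-206680 + 0)/(957 + 0))/3) = 1/(sqrt(3)*sqrt(-206680/957)/3) = 1/(sqrt(3)*(2*I*sqrt(49448190)/957)/3) = 1/(2*I*sqrt(16482730)/957) = -3*I*sqrt(16482730)/103340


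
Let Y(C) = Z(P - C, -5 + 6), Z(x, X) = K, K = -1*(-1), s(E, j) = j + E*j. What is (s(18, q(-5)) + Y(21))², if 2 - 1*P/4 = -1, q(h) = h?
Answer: 8836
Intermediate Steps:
P = 12 (P = 8 - 4*(-1) = 8 + 4 = 12)
K = 1
Z(x, X) = 1
Y(C) = 1
(s(18, q(-5)) + Y(21))² = (-5*(1 + 18) + 1)² = (-5*19 + 1)² = (-95 + 1)² = (-94)² = 8836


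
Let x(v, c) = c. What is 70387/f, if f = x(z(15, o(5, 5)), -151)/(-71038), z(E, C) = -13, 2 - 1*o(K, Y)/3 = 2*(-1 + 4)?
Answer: 5000151706/151 ≈ 3.3114e+7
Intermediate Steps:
o(K, Y) = -12 (o(K, Y) = 6 - 6*(-1 + 4) = 6 - 6*3 = 6 - 3*6 = 6 - 18 = -12)
f = 151/71038 (f = -151/(-71038) = -151*(-1/71038) = 151/71038 ≈ 0.0021256)
70387/f = 70387/(151/71038) = 70387*(71038/151) = 5000151706/151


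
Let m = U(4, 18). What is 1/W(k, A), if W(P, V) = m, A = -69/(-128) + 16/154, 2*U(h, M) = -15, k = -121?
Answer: -2/15 ≈ -0.13333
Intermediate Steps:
U(h, M) = -15/2 (U(h, M) = (1/2)*(-15) = -15/2)
A = 6337/9856 (A = -69*(-1/128) + 16*(1/154) = 69/128 + 8/77 = 6337/9856 ≈ 0.64296)
m = -15/2 ≈ -7.5000
W(P, V) = -15/2
1/W(k, A) = 1/(-15/2) = -2/15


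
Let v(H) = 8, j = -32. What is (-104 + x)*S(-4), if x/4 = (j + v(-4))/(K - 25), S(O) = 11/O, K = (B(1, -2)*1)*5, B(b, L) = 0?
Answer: 6886/25 ≈ 275.44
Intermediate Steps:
K = 0 (K = (0*1)*5 = 0*5 = 0)
x = 96/25 (x = 4*((-32 + 8)/(0 - 25)) = 4*(-24/(-25)) = 4*(-24*(-1/25)) = 4*(24/25) = 96/25 ≈ 3.8400)
(-104 + x)*S(-4) = (-104 + 96/25)*(11/(-4)) = -27544*(-1)/(25*4) = -2504/25*(-11/4) = 6886/25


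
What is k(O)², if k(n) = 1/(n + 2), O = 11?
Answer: 1/169 ≈ 0.0059172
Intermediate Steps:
k(n) = 1/(2 + n)
k(O)² = (1/(2 + 11))² = (1/13)² = 1/169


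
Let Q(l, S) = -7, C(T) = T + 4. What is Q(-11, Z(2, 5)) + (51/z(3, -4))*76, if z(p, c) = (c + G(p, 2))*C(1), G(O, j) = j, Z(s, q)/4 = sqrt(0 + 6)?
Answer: -1973/5 ≈ -394.60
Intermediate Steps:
Z(s, q) = 4*sqrt(6) (Z(s, q) = 4*sqrt(0 + 6) = 4*sqrt(6))
C(T) = 4 + T
z(p, c) = 10 + 5*c (z(p, c) = (c + 2)*(4 + 1) = (2 + c)*5 = 10 + 5*c)
Q(-11, Z(2, 5)) + (51/z(3, -4))*76 = -7 + (51/(10 + 5*(-4)))*76 = -7 + (51/(10 - 20))*76 = -7 + (51/(-10))*76 = -7 + (51*(-1/10))*76 = -7 - 51/10*76 = -7 - 1938/5 = -1973/5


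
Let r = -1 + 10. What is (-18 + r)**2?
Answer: 81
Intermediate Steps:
r = 9
(-18 + r)**2 = (-18 + 9)**2 = (-9)**2 = 81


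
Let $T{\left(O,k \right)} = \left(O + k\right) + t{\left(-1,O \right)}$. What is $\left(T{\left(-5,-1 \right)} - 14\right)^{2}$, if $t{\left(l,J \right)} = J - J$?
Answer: $400$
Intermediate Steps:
$t{\left(l,J \right)} = 0$
$T{\left(O,k \right)} = O + k$ ($T{\left(O,k \right)} = \left(O + k\right) + 0 = O + k$)
$\left(T{\left(-5,-1 \right)} - 14\right)^{2} = \left(\left(-5 - 1\right) - 14\right)^{2} = \left(-6 - 14\right)^{2} = \left(-20\right)^{2} = 400$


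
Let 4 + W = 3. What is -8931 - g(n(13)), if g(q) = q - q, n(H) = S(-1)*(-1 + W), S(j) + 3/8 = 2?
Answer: -8931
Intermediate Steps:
S(j) = 13/8 (S(j) = -3/8 + 2 = 13/8)
W = -1 (W = -4 + 3 = -1)
n(H) = -13/4 (n(H) = 13*(-1 - 1)/8 = (13/8)*(-2) = -13/4)
g(q) = 0
-8931 - g(n(13)) = -8931 - 1*0 = -8931 + 0 = -8931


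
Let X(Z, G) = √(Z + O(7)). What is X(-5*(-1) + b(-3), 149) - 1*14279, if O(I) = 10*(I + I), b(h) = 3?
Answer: -14279 + 2*√37 ≈ -14267.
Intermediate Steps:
O(I) = 20*I (O(I) = 10*(2*I) = 20*I)
X(Z, G) = √(140 + Z) (X(Z, G) = √(Z + 20*7) = √(Z + 140) = √(140 + Z))
X(-5*(-1) + b(-3), 149) - 1*14279 = √(140 + (-5*(-1) + 3)) - 1*14279 = √(140 + (5 + 3)) - 14279 = √(140 + 8) - 14279 = √148 - 14279 = 2*√37 - 14279 = -14279 + 2*√37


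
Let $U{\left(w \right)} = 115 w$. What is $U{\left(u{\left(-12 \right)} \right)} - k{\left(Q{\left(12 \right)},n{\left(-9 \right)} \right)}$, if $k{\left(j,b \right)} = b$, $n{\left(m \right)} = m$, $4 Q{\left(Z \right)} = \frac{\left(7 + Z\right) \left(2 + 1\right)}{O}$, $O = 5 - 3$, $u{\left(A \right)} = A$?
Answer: $-1371$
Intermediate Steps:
$O = 2$
$Q{\left(Z \right)} = \frac{21}{8} + \frac{3 Z}{8}$ ($Q{\left(Z \right)} = \frac{\left(7 + Z\right) \left(2 + 1\right) \frac{1}{2}}{4} = \frac{\left(7 + Z\right) 3 \cdot \frac{1}{2}}{4} = \frac{\left(21 + 3 Z\right) \frac{1}{2}}{4} = \frac{\frac{21}{2} + \frac{3 Z}{2}}{4} = \frac{21}{8} + \frac{3 Z}{8}$)
$U{\left(u{\left(-12 \right)} \right)} - k{\left(Q{\left(12 \right)},n{\left(-9 \right)} \right)} = 115 \left(-12\right) - -9 = -1380 + 9 = -1371$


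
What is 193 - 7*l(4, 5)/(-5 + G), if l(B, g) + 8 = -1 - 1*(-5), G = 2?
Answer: 551/3 ≈ 183.67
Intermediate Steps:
l(B, g) = -4 (l(B, g) = -8 + (-1 - 1*(-5)) = -8 + (-1 + 5) = -8 + 4 = -4)
193 - 7*l(4, 5)/(-5 + G) = 193 - 7*(-4)/(-5 + 2) = 193 - (-28)/(-3) = 193 - (-28)*(-1)/3 = 193 - 1*28/3 = 193 - 28/3 = 551/3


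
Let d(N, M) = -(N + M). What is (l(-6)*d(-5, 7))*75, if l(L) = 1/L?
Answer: 25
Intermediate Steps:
d(N, M) = -M - N (d(N, M) = -(M + N) = -M - N)
l(L) = 1/L
(l(-6)*d(-5, 7))*75 = ((-1*7 - 1*(-5))/(-6))*75 = -(-7 + 5)/6*75 = -1/6*(-2)*75 = (1/3)*75 = 25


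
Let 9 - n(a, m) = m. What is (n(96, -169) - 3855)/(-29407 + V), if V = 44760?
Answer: -3677/15353 ≈ -0.23950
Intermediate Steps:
n(a, m) = 9 - m
(n(96, -169) - 3855)/(-29407 + V) = ((9 - 1*(-169)) - 3855)/(-29407 + 44760) = ((9 + 169) - 3855)/15353 = (178 - 3855)*(1/15353) = -3677*1/15353 = -3677/15353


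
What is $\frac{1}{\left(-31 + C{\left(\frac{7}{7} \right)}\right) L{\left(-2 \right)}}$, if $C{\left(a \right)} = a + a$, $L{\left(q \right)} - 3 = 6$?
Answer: $- \frac{1}{261} \approx -0.0038314$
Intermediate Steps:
$L{\left(q \right)} = 9$ ($L{\left(q \right)} = 3 + 6 = 9$)
$C{\left(a \right)} = 2 a$
$\frac{1}{\left(-31 + C{\left(\frac{7}{7} \right)}\right) L{\left(-2 \right)}} = \frac{1}{\left(-31 + 2 \cdot \frac{7}{7}\right) 9} = \frac{1}{\left(-31 + 2 \cdot 7 \cdot \frac{1}{7}\right) 9} = \frac{1}{\left(-31 + 2 \cdot 1\right) 9} = \frac{1}{\left(-31 + 2\right) 9} = \frac{1}{\left(-29\right) 9} = \frac{1}{-261} = - \frac{1}{261}$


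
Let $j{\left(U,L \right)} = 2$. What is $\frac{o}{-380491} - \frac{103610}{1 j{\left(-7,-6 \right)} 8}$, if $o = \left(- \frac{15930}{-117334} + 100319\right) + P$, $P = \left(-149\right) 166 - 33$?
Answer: $- \frac{1156440423409277}{178578123976} \approx -6475.8$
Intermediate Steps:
$P = -24767$ ($P = -24734 - 33 = -24767$)
$o = \frac{4432417149}{58667}$ ($o = \left(- \frac{15930}{-117334} + 100319\right) - 24767 = \left(\left(-15930\right) \left(- \frac{1}{117334}\right) + 100319\right) - 24767 = \left(\frac{7965}{58667} + 100319\right) - 24767 = \frac{5885422738}{58667} - 24767 = \frac{4432417149}{58667} \approx 75552.0$)
$\frac{o}{-380491} - \frac{103610}{1 j{\left(-7,-6 \right)} 8} = \frac{4432417149}{58667 \left(-380491\right)} - \frac{103610}{1 \cdot 2 \cdot 8} = \frac{4432417149}{58667} \left(- \frac{1}{380491}\right) - \frac{103610}{2 \cdot 8} = - \frac{4432417149}{22322265497} - \frac{103610}{16} = - \frac{4432417149}{22322265497} - \frac{51805}{8} = - \frac{1156440423409277}{178578123976}$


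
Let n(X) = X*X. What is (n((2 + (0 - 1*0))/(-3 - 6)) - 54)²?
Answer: 19096900/6561 ≈ 2910.7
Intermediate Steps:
n(X) = X²
(n((2 + (0 - 1*0))/(-3 - 6)) - 54)² = (((2 + (0 - 1*0))/(-3 - 6))² - 54)² = (((2 + (0 + 0))/(-9))² - 54)² = (((2 + 0)*(-⅑))² - 54)² = ((2*(-⅑))² - 54)² = ((-2/9)² - 54)² = (4/81 - 54)² = (-4370/81)² = 19096900/6561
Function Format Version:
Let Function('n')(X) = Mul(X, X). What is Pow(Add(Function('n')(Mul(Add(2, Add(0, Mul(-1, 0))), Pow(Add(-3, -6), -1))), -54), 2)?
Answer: Rational(19096900, 6561) ≈ 2910.7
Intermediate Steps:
Function('n')(X) = Pow(X, 2)
Pow(Add(Function('n')(Mul(Add(2, Add(0, Mul(-1, 0))), Pow(Add(-3, -6), -1))), -54), 2) = Pow(Add(Pow(Mul(Add(2, Add(0, Mul(-1, 0))), Pow(Add(-3, -6), -1)), 2), -54), 2) = Pow(Add(Pow(Mul(Add(2, Add(0, 0)), Pow(-9, -1)), 2), -54), 2) = Pow(Add(Pow(Mul(Add(2, 0), Rational(-1, 9)), 2), -54), 2) = Pow(Add(Pow(Mul(2, Rational(-1, 9)), 2), -54), 2) = Pow(Add(Pow(Rational(-2, 9), 2), -54), 2) = Pow(Add(Rational(4, 81), -54), 2) = Pow(Rational(-4370, 81), 2) = Rational(19096900, 6561)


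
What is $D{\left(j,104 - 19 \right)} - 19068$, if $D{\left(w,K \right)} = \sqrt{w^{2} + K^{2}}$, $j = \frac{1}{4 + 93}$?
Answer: $-19068 + \frac{\sqrt{67980026}}{97} \approx -18983.0$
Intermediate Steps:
$j = \frac{1}{97} \approx 0.010309$
$D{\left(w,K \right)} = \sqrt{K^{2} + w^{2}}$
$D{\left(j,104 - 19 \right)} - 19068 = \sqrt{\left(104 - 19\right)^{2} + \left(\frac{1}{97}\right)^{2}} - 19068 = \sqrt{85^{2} + \frac{1}{9409}} - 19068 = \sqrt{7225 + \frac{1}{9409}} - 19068 = \sqrt{\frac{67980026}{9409}} - 19068 = \frac{\sqrt{67980026}}{97} - 19068 = -19068 + \frac{\sqrt{67980026}}{97}$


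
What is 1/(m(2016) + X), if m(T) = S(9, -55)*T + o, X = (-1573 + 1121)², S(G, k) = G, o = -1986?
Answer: 1/220462 ≈ 4.5359e-6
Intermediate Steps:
X = 204304 (X = (-452)² = 204304)
m(T) = -1986 + 9*T (m(T) = 9*T - 1986 = -1986 + 9*T)
1/(m(2016) + X) = 1/((-1986 + 9*2016) + 204304) = 1/((-1986 + 18144) + 204304) = 1/(16158 + 204304) = 1/220462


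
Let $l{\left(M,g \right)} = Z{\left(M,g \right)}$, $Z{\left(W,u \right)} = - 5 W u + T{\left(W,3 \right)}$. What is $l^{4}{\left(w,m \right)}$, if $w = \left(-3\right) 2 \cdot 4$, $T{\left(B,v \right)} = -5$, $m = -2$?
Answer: $3603000625$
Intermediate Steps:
$Z{\left(W,u \right)} = -5 - 5 W u$ ($Z{\left(W,u \right)} = - 5 W u - 5 = -5 - 5 W u$)
$w = -24$ ($w = \left(-6\right) 4 = -24$)
$l{\left(M,g \right)} = -5 - 5 M g$
$l^{4}{\left(w,m \right)} = \left(-5 - \left(-120\right) \left(-2\right)\right)^{4} = \left(-5 - 240\right)^{4} = \left(-245\right)^{4} = 3603000625$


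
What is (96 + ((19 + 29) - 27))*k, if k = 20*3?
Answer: 7020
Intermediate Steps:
k = 60
(96 + ((19 + 29) - 27))*k = (96 + ((19 + 29) - 27))*60 = (96 + (48 - 27))*60 = (96 + 21)*60 = 117*60 = 7020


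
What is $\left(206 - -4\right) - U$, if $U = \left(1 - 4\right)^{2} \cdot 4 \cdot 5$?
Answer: $30$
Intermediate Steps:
$U = 180$ ($U = \left(-3\right)^{2} \cdot 4 \cdot 5 = 9 \cdot 4 \cdot 5 = 36 \cdot 5 = 180$)
$\left(206 - -4\right) - U = \left(206 - -4\right) - 180 = \left(206 + 4\right) - 180 = 210 - 180 = 30$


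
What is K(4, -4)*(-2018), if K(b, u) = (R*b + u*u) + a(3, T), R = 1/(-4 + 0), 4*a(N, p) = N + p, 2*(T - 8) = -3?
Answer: -140251/4 ≈ -35063.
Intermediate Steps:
T = 13/2 (T = 8 + (½)*(-3) = 8 - 3/2 = 13/2 ≈ 6.5000)
a(N, p) = N/4 + p/4 (a(N, p) = (N + p)/4 = N/4 + p/4)
R = -¼ (R = 1/(-4) = -¼ ≈ -0.25000)
K(b, u) = 19/8 + u² - b/4 (K(b, u) = (-b/4 + u*u) + ((¼)*3 + (¼)*(13/2)) = (-b/4 + u²) + (¾ + 13/8) = (u² - b/4) + 19/8 = 19/8 + u² - b/4)
K(4, -4)*(-2018) = (19/8 + (-4)² - ¼*4)*(-2018) = (19/8 + 16 - 1)*(-2018) = (139/8)*(-2018) = -140251/4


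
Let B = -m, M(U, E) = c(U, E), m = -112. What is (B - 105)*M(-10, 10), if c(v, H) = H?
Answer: 70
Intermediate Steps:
M(U, E) = E
B = 112 (B = -1*(-112) = 112)
(B - 105)*M(-10, 10) = (112 - 105)*10 = 7*10 = 70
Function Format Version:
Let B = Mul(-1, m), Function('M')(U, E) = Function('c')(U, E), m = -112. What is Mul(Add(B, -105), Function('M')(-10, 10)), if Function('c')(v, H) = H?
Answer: 70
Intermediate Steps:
Function('M')(U, E) = E
B = 112 (B = Mul(-1, -112) = 112)
Mul(Add(B, -105), Function('M')(-10, 10)) = Mul(Add(112, -105), 10) = Mul(7, 10) = 70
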